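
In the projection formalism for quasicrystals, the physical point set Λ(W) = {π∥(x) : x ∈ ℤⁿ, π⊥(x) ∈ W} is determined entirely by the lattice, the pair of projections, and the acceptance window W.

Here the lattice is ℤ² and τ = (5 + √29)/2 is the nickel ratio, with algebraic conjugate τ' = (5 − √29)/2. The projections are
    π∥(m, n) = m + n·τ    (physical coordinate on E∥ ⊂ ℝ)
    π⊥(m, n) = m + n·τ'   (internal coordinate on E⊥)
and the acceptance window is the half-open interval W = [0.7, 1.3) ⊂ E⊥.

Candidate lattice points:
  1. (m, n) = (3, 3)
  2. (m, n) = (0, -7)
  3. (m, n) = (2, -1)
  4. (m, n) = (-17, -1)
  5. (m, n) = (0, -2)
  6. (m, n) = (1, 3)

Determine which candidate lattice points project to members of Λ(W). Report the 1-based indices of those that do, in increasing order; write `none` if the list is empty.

none

Compute τ' = (5−√29)/2 = -0.192582, so π⊥(m,n) = m -0.192582·n.
#1 (3,3): internal coord 3 + (3)·τ' = +2.422253; +2.422253 ∉ [0.7, 1.3) → out
#2 (0,-7): internal coord 0 + (-7)·τ' = +1.348077; +1.348077 ∉ [0.7, 1.3) → out
#3 (2,-1): internal coord 2 + (-1)·τ' = +2.192582; +2.192582 ∉ [0.7, 1.3) → out
#4 (-17,-1): internal coord -17 + (-1)·τ' = -16.807418; -16.807418 ∉ [0.7, 1.3) → out
#5 (0,-2): internal coord 0 + (-2)·τ' = +0.385165; +0.385165 ∉ [0.7, 1.3) → out
#6 (1,3): internal coord 1 + (3)·τ' = +0.422253; +0.422253 ∉ [0.7, 1.3) → out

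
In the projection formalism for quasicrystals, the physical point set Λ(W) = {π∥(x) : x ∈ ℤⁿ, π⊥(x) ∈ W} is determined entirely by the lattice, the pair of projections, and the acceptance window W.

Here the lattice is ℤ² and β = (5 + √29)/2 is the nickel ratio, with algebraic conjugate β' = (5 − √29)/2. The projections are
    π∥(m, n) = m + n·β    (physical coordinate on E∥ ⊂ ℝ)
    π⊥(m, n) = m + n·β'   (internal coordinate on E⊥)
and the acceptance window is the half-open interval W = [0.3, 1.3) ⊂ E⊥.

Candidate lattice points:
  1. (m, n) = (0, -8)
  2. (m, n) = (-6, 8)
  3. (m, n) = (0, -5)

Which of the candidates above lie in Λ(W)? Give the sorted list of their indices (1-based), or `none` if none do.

3

β' = (5−√29)/2 ≈ -0.1926.
[1] lift (0,-8): star map gives 1.5407; window check 0.3 ≤ 1.5407 < 1.3 is false → out
[2] lift (-6,8): star map gives -7.5407; window check 0.3 ≤ -7.5407 < 1.3 is false → out
[3] lift (0,-5): star map gives 0.9629; window check 0.3 ≤ 0.9629 < 1.3 is true → IN Λ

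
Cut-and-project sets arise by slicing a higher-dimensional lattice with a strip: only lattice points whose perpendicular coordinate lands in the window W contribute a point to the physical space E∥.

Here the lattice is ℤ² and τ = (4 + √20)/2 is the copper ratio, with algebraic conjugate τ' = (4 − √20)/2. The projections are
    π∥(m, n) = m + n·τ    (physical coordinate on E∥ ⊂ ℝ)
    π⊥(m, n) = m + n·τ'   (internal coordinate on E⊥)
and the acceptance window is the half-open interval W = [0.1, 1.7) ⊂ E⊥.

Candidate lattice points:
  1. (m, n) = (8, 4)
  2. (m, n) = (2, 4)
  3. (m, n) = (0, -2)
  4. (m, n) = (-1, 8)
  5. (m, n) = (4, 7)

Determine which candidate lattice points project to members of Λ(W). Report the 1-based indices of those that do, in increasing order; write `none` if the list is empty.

2, 3

Compute τ' = (4−√20)/2 = -0.2361, so π⊥(m,n) = m -0.2361·n.
[1] lift (8,4): star map gives 7.0557; window check 0.1 ≤ 7.0557 < 1.7 is false → out
[2] lift (2,4): star map gives 1.0557; window check 0.1 ≤ 1.0557 < 1.7 is true → IN Λ
[3] lift (0,-2): star map gives 0.4721; window check 0.1 ≤ 0.4721 < 1.7 is true → IN Λ
[4] lift (-1,8): star map gives -2.8885; window check 0.1 ≤ -2.8885 < 1.7 is false → out
[5] lift (4,7): star map gives 2.3475; window check 0.1 ≤ 2.3475 < 1.7 is false → out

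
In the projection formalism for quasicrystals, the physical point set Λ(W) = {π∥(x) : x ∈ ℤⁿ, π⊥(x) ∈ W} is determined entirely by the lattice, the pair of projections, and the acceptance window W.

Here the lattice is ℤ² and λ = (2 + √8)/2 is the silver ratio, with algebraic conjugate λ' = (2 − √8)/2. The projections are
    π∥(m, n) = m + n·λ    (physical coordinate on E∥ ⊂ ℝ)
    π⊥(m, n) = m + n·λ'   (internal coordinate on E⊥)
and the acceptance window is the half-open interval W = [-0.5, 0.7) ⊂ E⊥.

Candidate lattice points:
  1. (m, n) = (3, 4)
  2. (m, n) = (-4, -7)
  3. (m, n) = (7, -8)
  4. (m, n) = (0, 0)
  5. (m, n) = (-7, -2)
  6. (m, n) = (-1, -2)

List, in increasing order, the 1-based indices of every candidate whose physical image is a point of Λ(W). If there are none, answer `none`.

4, 6

λ' = (2−√8)/2 ≈ -0.414214.
[1] lift (3,4): star map gives 1.343146; window check -0.5 ≤ 1.343146 < 0.7 is false → out
[2] lift (-4,-7): star map gives -1.100505; window check -0.5 ≤ -1.100505 < 0.7 is false → out
[3] lift (7,-8): star map gives 10.313708; window check -0.5 ≤ 10.313708 < 0.7 is false → out
[4] lift (0,0): star map gives 0.000000; window check -0.5 ≤ 0.000000 < 0.7 is true → IN Λ
[5] lift (-7,-2): star map gives -6.171573; window check -0.5 ≤ -6.171573 < 0.7 is false → out
[6] lift (-1,-2): star map gives -0.171573; window check -0.5 ≤ -0.171573 < 0.7 is true → IN Λ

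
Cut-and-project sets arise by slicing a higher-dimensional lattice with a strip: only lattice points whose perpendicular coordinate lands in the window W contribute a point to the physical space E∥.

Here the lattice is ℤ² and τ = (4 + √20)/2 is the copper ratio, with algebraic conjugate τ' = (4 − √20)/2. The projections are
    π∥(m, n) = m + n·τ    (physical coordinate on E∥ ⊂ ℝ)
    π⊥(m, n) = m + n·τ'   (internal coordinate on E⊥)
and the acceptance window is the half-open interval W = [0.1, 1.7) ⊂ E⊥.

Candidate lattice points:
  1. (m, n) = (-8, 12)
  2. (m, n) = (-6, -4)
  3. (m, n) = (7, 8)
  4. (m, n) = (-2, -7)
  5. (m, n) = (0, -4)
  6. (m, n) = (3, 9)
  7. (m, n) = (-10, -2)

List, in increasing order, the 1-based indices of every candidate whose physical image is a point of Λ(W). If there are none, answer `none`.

5, 6

Numerically τ ≈ 4.2361 and τ' = −1/τ ≈ -0.2361.
candidate 1: (m,n)=(-8,12) → π∥ = -8+12·τ ≈ 42.8328, π⊥ = -8+12·τ' ≈ -10.8328 ∉ [0.1, 1.7) ⇒ out
candidate 2: (m,n)=(-6,-4) → π∥ = -6-4·τ ≈ -22.9443, π⊥ = -6-4·τ' ≈ -5.0557 ∉ [0.1, 1.7) ⇒ out
candidate 3: (m,n)=(7,8) → π∥ = 7+8·τ ≈ 40.8885, π⊥ = 7+8·τ' ≈ 5.1115 ∉ [0.1, 1.7) ⇒ out
candidate 4: (m,n)=(-2,-7) → π∥ = -2-7·τ ≈ -31.6525, π⊥ = -2-7·τ' ≈ -0.3475 ∉ [0.1, 1.7) ⇒ out
candidate 5: (m,n)=(0,-4) → π∥ = 0-4·τ ≈ -16.9443, π⊥ = 0-4·τ' ≈ 0.9443 ∈ [0.1, 1.7) ⇒ IN Λ
candidate 6: (m,n)=(3,9) → π∥ = 3+9·τ ≈ 41.1246, π⊥ = 3+9·τ' ≈ 0.8754 ∈ [0.1, 1.7) ⇒ IN Λ
candidate 7: (m,n)=(-10,-2) → π∥ = -10-2·τ ≈ -18.4721, π⊥ = -10-2·τ' ≈ -9.5279 ∉ [0.1, 1.7) ⇒ out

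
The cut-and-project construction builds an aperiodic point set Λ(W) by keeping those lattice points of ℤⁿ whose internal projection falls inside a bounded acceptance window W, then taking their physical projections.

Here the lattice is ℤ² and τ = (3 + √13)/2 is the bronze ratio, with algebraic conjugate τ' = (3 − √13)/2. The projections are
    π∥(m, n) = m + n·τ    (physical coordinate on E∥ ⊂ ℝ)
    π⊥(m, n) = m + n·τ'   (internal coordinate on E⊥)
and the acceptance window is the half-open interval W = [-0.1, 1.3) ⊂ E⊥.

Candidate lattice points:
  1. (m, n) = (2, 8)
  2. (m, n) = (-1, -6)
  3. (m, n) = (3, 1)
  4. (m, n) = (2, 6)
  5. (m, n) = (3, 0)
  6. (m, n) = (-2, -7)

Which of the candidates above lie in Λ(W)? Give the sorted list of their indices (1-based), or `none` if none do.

2, 4, 6

Compute τ' = (3−√13)/2 = -0.30278, so π⊥(m,n) = m -0.30278·n.
[1] lift (2,8): star map gives -0.42221; window check -0.1 ≤ -0.42221 < 1.3 is false → out
[2] lift (-1,-6): star map gives 0.81665; window check -0.1 ≤ 0.81665 < 1.3 is true → IN Λ
[3] lift (3,1): star map gives 2.69722; window check -0.1 ≤ 2.69722 < 1.3 is false → out
[4] lift (2,6): star map gives 0.18335; window check -0.1 ≤ 0.18335 < 1.3 is true → IN Λ
[5] lift (3,0): star map gives 3.00000; window check -0.1 ≤ 3.00000 < 1.3 is false → out
[6] lift (-2,-7): star map gives 0.11943; window check -0.1 ≤ 0.11943 < 1.3 is true → IN Λ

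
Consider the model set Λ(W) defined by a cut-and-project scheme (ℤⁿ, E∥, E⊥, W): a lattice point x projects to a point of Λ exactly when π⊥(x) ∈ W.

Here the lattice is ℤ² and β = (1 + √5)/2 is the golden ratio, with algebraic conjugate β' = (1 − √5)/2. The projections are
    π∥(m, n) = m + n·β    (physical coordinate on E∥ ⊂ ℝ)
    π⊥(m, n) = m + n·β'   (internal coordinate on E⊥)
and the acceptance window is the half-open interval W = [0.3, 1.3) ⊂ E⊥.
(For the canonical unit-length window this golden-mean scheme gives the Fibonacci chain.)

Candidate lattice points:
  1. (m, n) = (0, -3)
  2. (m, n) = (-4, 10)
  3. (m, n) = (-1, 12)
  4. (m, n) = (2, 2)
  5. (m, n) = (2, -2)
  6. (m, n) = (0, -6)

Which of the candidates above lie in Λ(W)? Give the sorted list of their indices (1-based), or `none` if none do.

Numerically β ≈ 1.61803 and β' = −1/β ≈ -0.61803.
candidate 1: (m,n)=(0,-3) → π∥ = 0-3·β ≈ -4.85410, π⊥ = 0-3·β' ≈ 1.85410 ∉ [0.3, 1.3) ⇒ out
candidate 2: (m,n)=(-4,10) → π∥ = -4+10·β ≈ 12.18034, π⊥ = -4+10·β' ≈ -10.18034 ∉ [0.3, 1.3) ⇒ out
candidate 3: (m,n)=(-1,12) → π∥ = -1+12·β ≈ 18.41641, π⊥ = -1+12·β' ≈ -8.41641 ∉ [0.3, 1.3) ⇒ out
candidate 4: (m,n)=(2,2) → π∥ = 2+2·β ≈ 5.23607, π⊥ = 2+2·β' ≈ 0.76393 ∈ [0.3, 1.3) ⇒ IN Λ
candidate 5: (m,n)=(2,-2) → π∥ = 2-2·β ≈ -1.23607, π⊥ = 2-2·β' ≈ 3.23607 ∉ [0.3, 1.3) ⇒ out
candidate 6: (m,n)=(0,-6) → π∥ = 0-6·β ≈ -9.70820, π⊥ = 0-6·β' ≈ 3.70820 ∉ [0.3, 1.3) ⇒ out

4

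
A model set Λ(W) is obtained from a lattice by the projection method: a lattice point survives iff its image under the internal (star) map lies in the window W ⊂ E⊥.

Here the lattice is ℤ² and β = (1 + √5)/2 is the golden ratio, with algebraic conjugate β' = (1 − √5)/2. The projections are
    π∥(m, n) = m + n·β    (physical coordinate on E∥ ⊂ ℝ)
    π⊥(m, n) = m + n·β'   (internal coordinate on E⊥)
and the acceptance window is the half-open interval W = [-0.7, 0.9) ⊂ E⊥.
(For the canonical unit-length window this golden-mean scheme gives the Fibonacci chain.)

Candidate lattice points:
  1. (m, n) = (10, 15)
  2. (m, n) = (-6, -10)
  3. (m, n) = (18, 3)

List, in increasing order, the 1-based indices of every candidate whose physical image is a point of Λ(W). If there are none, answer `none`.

Compute β' = (1−√5)/2 = -0.618034, so π⊥(m,n) = m -0.618034·n.
#1 (10,15): internal coord 10 + (15)·β' = +0.729490; +0.729490 ∈ [-0.7, 0.9) → IN Λ
#2 (-6,-10): internal coord -6 + (-10)·β' = +0.180340; +0.180340 ∈ [-0.7, 0.9) → IN Λ
#3 (18,3): internal coord 18 + (3)·β' = +16.145898; +16.145898 ∉ [-0.7, 0.9) → out

1, 2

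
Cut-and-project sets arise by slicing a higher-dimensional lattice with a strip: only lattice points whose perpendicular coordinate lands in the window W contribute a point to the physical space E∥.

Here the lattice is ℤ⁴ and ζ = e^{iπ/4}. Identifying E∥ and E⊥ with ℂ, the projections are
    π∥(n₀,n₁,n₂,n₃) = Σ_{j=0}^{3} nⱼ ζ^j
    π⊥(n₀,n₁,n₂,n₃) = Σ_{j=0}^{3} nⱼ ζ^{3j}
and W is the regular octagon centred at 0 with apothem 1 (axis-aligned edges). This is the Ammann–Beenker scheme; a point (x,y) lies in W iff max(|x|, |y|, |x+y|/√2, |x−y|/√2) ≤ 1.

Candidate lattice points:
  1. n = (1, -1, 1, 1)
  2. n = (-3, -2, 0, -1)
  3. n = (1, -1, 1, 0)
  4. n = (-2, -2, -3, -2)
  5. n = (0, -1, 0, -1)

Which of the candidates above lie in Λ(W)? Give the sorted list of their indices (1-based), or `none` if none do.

π⊥(n) = n₀ + n₁ζ³ + n₂ζ⁶ + n₃ζ⁹ where ζ = e^{iπ/4}.
#1 (1, -1, 1, 1): internal (2.414214, -1.000000); octagon support 2.414214 vs apothem 1 → ∉ W
#2 (-3, -2, 0, -1): internal (-2.292893, -2.121320); octagon support 3.121320 vs apothem 1 → ∉ W
#3 (1, -1, 1, 0): internal (1.707107, -1.707107); octagon support 2.414214 vs apothem 1 → ∉ W
#4 (-2, -2, -3, -2): internal (-2.000000, 0.171573); octagon support 2.000000 vs apothem 1 → ∉ W
#5 (0, -1, 0, -1): internal (0.000000, -1.414214); octagon support 1.414214 vs apothem 1 → ∉ W

none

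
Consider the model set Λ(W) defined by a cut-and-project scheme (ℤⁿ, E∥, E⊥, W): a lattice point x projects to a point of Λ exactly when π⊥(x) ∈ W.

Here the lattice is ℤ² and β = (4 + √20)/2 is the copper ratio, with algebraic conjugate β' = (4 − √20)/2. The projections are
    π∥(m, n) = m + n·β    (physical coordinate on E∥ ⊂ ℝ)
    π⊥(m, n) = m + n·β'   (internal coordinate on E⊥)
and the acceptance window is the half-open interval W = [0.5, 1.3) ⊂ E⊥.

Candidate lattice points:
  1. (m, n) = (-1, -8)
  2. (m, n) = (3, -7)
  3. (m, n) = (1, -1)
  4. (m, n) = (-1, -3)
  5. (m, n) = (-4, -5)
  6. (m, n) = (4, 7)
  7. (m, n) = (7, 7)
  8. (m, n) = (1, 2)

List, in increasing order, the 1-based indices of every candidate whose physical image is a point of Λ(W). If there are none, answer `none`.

Numerically β ≈ 4.2361 and β' = −1/β ≈ -0.2361.
[1] lift (-1,-8): star map gives 0.8885; window check 0.5 ≤ 0.8885 < 1.3 is true → IN Λ
[2] lift (3,-7): star map gives 4.6525; window check 0.5 ≤ 4.6525 < 1.3 is false → out
[3] lift (1,-1): star map gives 1.2361; window check 0.5 ≤ 1.2361 < 1.3 is true → IN Λ
[4] lift (-1,-3): star map gives -0.2918; window check 0.5 ≤ -0.2918 < 1.3 is false → out
[5] lift (-4,-5): star map gives -2.8197; window check 0.5 ≤ -2.8197 < 1.3 is false → out
[6] lift (4,7): star map gives 2.3475; window check 0.5 ≤ 2.3475 < 1.3 is false → out
[7] lift (7,7): star map gives 5.3475; window check 0.5 ≤ 5.3475 < 1.3 is false → out
[8] lift (1,2): star map gives 0.5279; window check 0.5 ≤ 0.5279 < 1.3 is true → IN Λ

1, 3, 8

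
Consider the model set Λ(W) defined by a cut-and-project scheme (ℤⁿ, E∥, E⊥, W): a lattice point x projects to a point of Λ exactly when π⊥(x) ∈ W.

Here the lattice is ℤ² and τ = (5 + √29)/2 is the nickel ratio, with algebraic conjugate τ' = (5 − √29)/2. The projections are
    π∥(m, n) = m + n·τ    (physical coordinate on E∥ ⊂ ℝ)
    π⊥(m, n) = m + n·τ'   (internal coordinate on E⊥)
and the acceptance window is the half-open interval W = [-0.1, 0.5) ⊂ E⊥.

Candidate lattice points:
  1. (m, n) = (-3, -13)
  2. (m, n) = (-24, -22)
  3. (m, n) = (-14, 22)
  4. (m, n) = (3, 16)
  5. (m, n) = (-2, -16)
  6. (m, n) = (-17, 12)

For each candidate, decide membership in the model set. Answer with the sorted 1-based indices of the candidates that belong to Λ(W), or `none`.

4

τ' = (5−√29)/2 ≈ -0.19258.
#1 (-3,-13): internal coord -3 + (-13)·τ' = -0.49643; -0.49643 ∉ [-0.1, 0.5) → out
#2 (-24,-22): internal coord -24 + (-22)·τ' = -19.76319; -19.76319 ∉ [-0.1, 0.5) → out
#3 (-14,22): internal coord -14 + (22)·τ' = -18.23681; -18.23681 ∉ [-0.1, 0.5) → out
#4 (3,16): internal coord 3 + (16)·τ' = -0.08132; -0.08132 ∈ [-0.1, 0.5) → IN Λ
#5 (-2,-16): internal coord -2 + (-16)·τ' = +1.08132; +1.08132 ∉ [-0.1, 0.5) → out
#6 (-17,12): internal coord -17 + (12)·τ' = -19.31099; -19.31099 ∉ [-0.1, 0.5) → out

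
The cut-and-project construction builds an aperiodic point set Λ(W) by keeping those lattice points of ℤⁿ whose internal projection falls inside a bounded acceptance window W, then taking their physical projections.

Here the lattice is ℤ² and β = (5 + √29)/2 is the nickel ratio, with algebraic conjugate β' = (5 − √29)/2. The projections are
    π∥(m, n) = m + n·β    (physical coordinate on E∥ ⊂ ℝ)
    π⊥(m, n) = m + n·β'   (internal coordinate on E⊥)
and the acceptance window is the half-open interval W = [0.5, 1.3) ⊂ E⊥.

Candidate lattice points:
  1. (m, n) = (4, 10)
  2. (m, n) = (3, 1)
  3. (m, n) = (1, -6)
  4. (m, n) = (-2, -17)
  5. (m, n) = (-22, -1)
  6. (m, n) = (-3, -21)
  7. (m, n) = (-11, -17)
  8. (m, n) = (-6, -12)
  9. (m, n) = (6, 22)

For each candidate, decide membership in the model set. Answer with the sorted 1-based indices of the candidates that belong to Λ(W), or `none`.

4, 6

Compute β' = (5−√29)/2 = -0.192582, so π⊥(m,n) = m -0.192582·n.
#1 (4,10): internal coord 4 + (10)·β' = +2.074176; +2.074176 ∉ [0.5, 1.3) → out
#2 (3,1): internal coord 3 + (1)·β' = +2.807418; +2.807418 ∉ [0.5, 1.3) → out
#3 (1,-6): internal coord 1 + (-6)·β' = +2.155494; +2.155494 ∉ [0.5, 1.3) → out
#4 (-2,-17): internal coord -2 + (-17)·β' = +1.273901; +1.273901 ∈ [0.5, 1.3) → IN Λ
#5 (-22,-1): internal coord -22 + (-1)·β' = -21.807418; -21.807418 ∉ [0.5, 1.3) → out
#6 (-3,-21): internal coord -3 + (-21)·β' = +1.044230; +1.044230 ∈ [0.5, 1.3) → IN Λ
#7 (-11,-17): internal coord -11 + (-17)·β' = -7.726099; -7.726099 ∉ [0.5, 1.3) → out
#8 (-6,-12): internal coord -6 + (-12)·β' = -3.689011; -3.689011 ∉ [0.5, 1.3) → out
#9 (6,22): internal coord 6 + (22)·β' = +1.763187; +1.763187 ∉ [0.5, 1.3) → out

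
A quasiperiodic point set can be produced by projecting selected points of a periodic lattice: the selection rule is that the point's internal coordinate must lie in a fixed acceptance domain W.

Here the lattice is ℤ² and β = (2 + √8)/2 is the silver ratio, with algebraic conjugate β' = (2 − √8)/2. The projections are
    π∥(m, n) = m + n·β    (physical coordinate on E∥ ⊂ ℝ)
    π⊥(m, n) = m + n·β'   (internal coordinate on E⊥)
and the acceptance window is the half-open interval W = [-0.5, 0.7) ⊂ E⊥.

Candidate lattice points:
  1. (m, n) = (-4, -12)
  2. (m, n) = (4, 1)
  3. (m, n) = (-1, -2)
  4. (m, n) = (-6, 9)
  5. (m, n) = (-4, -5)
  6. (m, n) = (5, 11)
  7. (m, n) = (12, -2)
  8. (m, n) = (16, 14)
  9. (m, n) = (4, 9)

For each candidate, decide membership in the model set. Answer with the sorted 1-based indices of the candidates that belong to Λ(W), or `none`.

Numerically β ≈ 2.414214 and β' = −1/β ≈ -0.414214.
#1 (-4,-12): internal coord -4 + (-12)·β' = +0.970563; +0.970563 ∉ [-0.5, 0.7) → out
#2 (4,1): internal coord 4 + (1)·β' = +3.585786; +3.585786 ∉ [-0.5, 0.7) → out
#3 (-1,-2): internal coord -1 + (-2)·β' = -0.171573; -0.171573 ∈ [-0.5, 0.7) → IN Λ
#4 (-6,9): internal coord -6 + (9)·β' = -9.727922; -9.727922 ∉ [-0.5, 0.7) → out
#5 (-4,-5): internal coord -4 + (-5)·β' = -1.928932; -1.928932 ∉ [-0.5, 0.7) → out
#6 (5,11): internal coord 5 + (11)·β' = +0.443651; +0.443651 ∈ [-0.5, 0.7) → IN Λ
#7 (12,-2): internal coord 12 + (-2)·β' = +12.828427; +12.828427 ∉ [-0.5, 0.7) → out
#8 (16,14): internal coord 16 + (14)·β' = +10.201010; +10.201010 ∉ [-0.5, 0.7) → out
#9 (4,9): internal coord 4 + (9)·β' = +0.272078; +0.272078 ∈ [-0.5, 0.7) → IN Λ

3, 6, 9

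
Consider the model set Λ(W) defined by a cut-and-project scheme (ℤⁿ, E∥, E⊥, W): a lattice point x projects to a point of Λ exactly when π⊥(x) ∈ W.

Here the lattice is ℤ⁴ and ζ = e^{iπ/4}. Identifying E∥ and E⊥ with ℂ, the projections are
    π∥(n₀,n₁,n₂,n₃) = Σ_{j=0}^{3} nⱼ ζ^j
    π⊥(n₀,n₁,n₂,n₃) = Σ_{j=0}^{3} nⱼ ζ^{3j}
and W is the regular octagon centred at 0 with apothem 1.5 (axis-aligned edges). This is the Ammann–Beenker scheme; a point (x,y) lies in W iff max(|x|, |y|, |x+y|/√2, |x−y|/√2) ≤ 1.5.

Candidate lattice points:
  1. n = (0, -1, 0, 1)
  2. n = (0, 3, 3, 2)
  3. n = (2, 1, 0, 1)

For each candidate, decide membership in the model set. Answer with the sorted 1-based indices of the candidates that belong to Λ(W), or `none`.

1, 2

π⊥(n) = n₀ + n₁ζ³ + n₂ζ⁶ + n₃ζ⁹ where ζ = e^{iπ/4}.
#1 (0, -1, 0, 1): internal (1.414214, 0.000000); octagon support 1.414214 vs apothem 1.5 → ∈ W
#2 (0, 3, 3, 2): internal (-0.707107, 0.535534); octagon support 0.878680 vs apothem 1.5 → ∈ W
#3 (2, 1, 0, 1): internal (2.000000, 1.414214); octagon support 2.414214 vs apothem 1.5 → ∉ W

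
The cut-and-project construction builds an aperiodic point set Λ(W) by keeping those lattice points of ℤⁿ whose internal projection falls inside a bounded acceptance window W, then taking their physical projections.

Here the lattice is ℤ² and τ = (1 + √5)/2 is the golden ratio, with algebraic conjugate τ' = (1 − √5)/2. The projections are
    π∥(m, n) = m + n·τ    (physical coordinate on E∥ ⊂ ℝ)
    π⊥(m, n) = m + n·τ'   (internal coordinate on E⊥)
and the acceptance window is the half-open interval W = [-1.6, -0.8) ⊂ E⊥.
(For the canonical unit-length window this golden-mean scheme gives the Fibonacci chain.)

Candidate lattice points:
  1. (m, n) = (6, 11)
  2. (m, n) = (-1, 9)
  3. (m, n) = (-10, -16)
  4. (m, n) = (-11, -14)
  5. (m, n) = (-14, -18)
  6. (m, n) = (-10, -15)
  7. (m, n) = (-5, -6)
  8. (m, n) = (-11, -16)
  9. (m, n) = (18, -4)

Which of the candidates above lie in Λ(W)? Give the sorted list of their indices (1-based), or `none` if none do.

τ' = (1−√5)/2 ≈ -0.6180.
[1] lift (6,11): star map gives -0.7984; window check -1.6 ≤ -0.7984 < -0.8 is false → out
[2] lift (-1,9): star map gives -6.5623; window check -1.6 ≤ -6.5623 < -0.8 is false → out
[3] lift (-10,-16): star map gives -0.1115; window check -1.6 ≤ -0.1115 < -0.8 is false → out
[4] lift (-11,-14): star map gives -2.3475; window check -1.6 ≤ -2.3475 < -0.8 is false → out
[5] lift (-14,-18): star map gives -2.8754; window check -1.6 ≤ -2.8754 < -0.8 is false → out
[6] lift (-10,-15): star map gives -0.7295; window check -1.6 ≤ -0.7295 < -0.8 is false → out
[7] lift (-5,-6): star map gives -1.2918; window check -1.6 ≤ -1.2918 < -0.8 is true → IN Λ
[8] lift (-11,-16): star map gives -1.1115; window check -1.6 ≤ -1.1115 < -0.8 is true → IN Λ
[9] lift (18,-4): star map gives 20.4721; window check -1.6 ≤ 20.4721 < -0.8 is false → out

7, 8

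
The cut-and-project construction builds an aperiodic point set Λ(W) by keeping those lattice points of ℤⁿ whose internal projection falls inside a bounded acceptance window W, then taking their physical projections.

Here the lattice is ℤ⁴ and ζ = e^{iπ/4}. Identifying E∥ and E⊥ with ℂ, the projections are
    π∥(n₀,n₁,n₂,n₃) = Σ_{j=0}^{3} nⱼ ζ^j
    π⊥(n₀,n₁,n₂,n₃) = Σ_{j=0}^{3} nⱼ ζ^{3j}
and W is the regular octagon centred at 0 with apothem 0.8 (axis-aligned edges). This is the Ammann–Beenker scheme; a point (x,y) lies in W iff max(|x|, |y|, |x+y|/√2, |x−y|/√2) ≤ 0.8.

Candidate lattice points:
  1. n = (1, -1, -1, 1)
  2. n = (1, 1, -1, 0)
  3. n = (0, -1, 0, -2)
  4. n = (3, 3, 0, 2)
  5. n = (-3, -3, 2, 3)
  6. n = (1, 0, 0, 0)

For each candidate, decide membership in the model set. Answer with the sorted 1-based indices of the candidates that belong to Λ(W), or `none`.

none

π⊥(n) = n₀ + n₁ζ³ + n₂ζ⁶ + n₃ζ⁹ where ζ = e^{iπ/4}.
candidate 1: n = (1, -1, -1, 1) → π⊥ ≈ (+2.41421, +1.00000); max(|x|,|y|,|x±y|/√2) = 2.41421 > 0.8 ⇒ ∉ W
candidate 2: n = (1, 1, -1, 0) → π⊥ ≈ (+0.29289, +1.70711); max(|x|,|y|,|x±y|/√2) = 1.70711 > 0.8 ⇒ ∉ W
candidate 3: n = (0, -1, 0, -2) → π⊥ ≈ (-0.70711, -2.12132); max(|x|,|y|,|x±y|/√2) = 2.12132 > 0.8 ⇒ ∉ W
candidate 4: n = (3, 3, 0, 2) → π⊥ ≈ (+2.29289, +3.53553); max(|x|,|y|,|x±y|/√2) = 4.12132 > 0.8 ⇒ ∉ W
candidate 5: n = (-3, -3, 2, 3) → π⊥ ≈ (+1.24264, -2.00000); max(|x|,|y|,|x±y|/√2) = 2.29289 > 0.8 ⇒ ∉ W
candidate 6: n = (1, 0, 0, 0) → π⊥ ≈ (+1.00000, +0.00000); max(|x|,|y|,|x±y|/√2) = 1.00000 > 0.8 ⇒ ∉ W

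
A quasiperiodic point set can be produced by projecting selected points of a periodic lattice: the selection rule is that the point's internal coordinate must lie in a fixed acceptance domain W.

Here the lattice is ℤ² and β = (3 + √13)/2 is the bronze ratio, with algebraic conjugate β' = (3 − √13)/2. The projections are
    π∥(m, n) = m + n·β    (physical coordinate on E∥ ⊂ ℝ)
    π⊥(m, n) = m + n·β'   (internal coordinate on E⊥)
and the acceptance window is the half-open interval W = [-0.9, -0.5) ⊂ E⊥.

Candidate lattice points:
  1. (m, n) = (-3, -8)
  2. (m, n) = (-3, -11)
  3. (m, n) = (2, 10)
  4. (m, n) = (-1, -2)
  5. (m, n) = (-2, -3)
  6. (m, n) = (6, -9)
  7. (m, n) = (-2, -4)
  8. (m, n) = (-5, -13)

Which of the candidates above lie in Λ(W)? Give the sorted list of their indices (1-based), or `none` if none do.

1, 7

Numerically β ≈ 3.302776 and β' = −1/β ≈ -0.302776.
#1 (-3,-8): internal coord -3 + (-8)·β' = -0.577795; -0.577795 ∈ [-0.9, -0.5) → IN Λ
#2 (-3,-11): internal coord -3 + (-11)·β' = +0.330532; +0.330532 ∉ [-0.9, -0.5) → out
#3 (2,10): internal coord 2 + (10)·β' = -1.027756; -1.027756 ∉ [-0.9, -0.5) → out
#4 (-1,-2): internal coord -1 + (-2)·β' = -0.394449; -0.394449 ∉ [-0.9, -0.5) → out
#5 (-2,-3): internal coord -2 + (-3)·β' = -1.091673; -1.091673 ∉ [-0.9, -0.5) → out
#6 (6,-9): internal coord 6 + (-9)·β' = +8.724981; +8.724981 ∉ [-0.9, -0.5) → out
#7 (-2,-4): internal coord -2 + (-4)·β' = -0.788897; -0.788897 ∈ [-0.9, -0.5) → IN Λ
#8 (-5,-13): internal coord -5 + (-13)·β' = -1.063917; -1.063917 ∉ [-0.9, -0.5) → out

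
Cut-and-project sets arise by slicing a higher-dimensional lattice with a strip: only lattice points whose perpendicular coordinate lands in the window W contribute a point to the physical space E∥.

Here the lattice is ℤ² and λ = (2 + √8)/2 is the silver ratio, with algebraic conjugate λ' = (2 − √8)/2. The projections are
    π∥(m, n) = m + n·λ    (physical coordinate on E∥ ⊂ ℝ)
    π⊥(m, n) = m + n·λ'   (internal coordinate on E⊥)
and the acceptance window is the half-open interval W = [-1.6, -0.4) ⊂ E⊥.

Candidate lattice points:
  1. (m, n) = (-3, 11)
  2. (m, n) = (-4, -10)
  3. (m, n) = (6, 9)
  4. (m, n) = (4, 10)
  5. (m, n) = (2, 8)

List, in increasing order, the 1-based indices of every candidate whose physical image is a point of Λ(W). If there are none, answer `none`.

5

λ' = (2−√8)/2 ≈ -0.4142.
[1] lift (-3,11): star map gives -7.5563; window check -1.6 ≤ -7.5563 < -0.4 is false → out
[2] lift (-4,-10): star map gives 0.1421; window check -1.6 ≤ 0.1421 < -0.4 is false → out
[3] lift (6,9): star map gives 2.2721; window check -1.6 ≤ 2.2721 < -0.4 is false → out
[4] lift (4,10): star map gives -0.1421; window check -1.6 ≤ -0.1421 < -0.4 is false → out
[5] lift (2,8): star map gives -1.3137; window check -1.6 ≤ -1.3137 < -0.4 is true → IN Λ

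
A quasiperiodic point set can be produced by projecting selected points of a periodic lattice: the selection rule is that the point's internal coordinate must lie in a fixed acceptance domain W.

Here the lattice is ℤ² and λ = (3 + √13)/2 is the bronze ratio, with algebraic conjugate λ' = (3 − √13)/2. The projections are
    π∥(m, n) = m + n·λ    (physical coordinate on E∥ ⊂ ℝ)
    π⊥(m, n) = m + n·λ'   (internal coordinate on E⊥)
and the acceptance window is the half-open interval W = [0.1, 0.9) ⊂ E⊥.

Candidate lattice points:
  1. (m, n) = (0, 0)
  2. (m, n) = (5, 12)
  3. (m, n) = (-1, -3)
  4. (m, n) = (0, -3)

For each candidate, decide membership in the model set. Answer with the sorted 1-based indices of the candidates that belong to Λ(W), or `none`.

none

Compute λ' = (3−√13)/2 = -0.30278, so π⊥(m,n) = m -0.30278·n.
candidate 1: (m,n)=(0,0) → π∥ = 0+0·λ ≈ 0.00000, π⊥ = 0+0·λ' ≈ 0.00000 ∉ [0.1, 0.9) ⇒ out
candidate 2: (m,n)=(5,12) → π∥ = 5+12·λ ≈ 44.63331, π⊥ = 5+12·λ' ≈ 1.36669 ∉ [0.1, 0.9) ⇒ out
candidate 3: (m,n)=(-1,-3) → π∥ = -1-3·λ ≈ -10.90833, π⊥ = -1-3·λ' ≈ -0.09167 ∉ [0.1, 0.9) ⇒ out
candidate 4: (m,n)=(0,-3) → π∥ = 0-3·λ ≈ -9.90833, π⊥ = 0-3·λ' ≈ 0.90833 ∉ [0.1, 0.9) ⇒ out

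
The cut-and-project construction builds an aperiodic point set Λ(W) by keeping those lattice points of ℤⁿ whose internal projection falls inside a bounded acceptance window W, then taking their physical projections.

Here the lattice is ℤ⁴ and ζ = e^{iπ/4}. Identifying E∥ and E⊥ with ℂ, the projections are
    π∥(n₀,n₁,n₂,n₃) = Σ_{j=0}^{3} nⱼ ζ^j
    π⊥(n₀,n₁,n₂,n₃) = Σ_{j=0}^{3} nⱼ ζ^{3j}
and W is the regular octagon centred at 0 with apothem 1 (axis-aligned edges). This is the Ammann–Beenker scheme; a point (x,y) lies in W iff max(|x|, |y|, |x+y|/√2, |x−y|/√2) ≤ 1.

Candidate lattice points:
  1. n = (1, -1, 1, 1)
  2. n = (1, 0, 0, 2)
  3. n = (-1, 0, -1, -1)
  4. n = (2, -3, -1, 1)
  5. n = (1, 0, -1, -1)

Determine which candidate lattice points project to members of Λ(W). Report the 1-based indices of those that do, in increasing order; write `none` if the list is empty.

Internal map: ζ^{3j} for j=0..3 gives (1,0), (−√2/2,√2/2), (0,−1), (√2/2,√2/2).
candidate 1: n = (1, -1, 1, 1) → π⊥ ≈ (+2.414214, -1.000000); max(|x|,|y|,|x±y|/√2) = 2.414214 > 1 ⇒ ∉ W
candidate 2: n = (1, 0, 0, 2) → π⊥ ≈ (+2.414214, +1.414214); max(|x|,|y|,|x±y|/√2) = 2.707107 > 1 ⇒ ∉ W
candidate 3: n = (-1, 0, -1, -1) → π⊥ ≈ (-1.707107, +0.292893); max(|x|,|y|,|x±y|/√2) = 1.707107 > 1 ⇒ ∉ W
candidate 4: n = (2, -3, -1, 1) → π⊥ ≈ (+4.828427, -0.414214); max(|x|,|y|,|x±y|/√2) = 4.828427 > 1 ⇒ ∉ W
candidate 5: n = (1, 0, -1, -1) → π⊥ ≈ (+0.292893, +0.292893); max(|x|,|y|,|x±y|/√2) = 0.414214 ≤ 1 ⇒ ∈ W

5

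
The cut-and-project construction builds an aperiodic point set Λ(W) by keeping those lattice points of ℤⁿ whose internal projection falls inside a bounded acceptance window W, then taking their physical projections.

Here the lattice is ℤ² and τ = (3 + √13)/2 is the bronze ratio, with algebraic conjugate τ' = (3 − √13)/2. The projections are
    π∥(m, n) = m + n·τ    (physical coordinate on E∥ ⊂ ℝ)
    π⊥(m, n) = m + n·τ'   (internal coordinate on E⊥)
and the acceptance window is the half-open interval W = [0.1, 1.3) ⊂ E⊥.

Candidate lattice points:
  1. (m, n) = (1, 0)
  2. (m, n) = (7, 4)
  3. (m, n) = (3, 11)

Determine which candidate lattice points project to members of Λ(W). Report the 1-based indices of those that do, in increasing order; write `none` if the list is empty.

Numerically τ ≈ 3.302776 and τ' = −1/τ ≈ -0.302776.
candidate 1: (m,n)=(1,0) → π∥ = 1+0·τ ≈ 1.000000, π⊥ = 1+0·τ' ≈ 1.000000 ∈ [0.1, 1.3) ⇒ IN Λ
candidate 2: (m,n)=(7,4) → π∥ = 7+4·τ ≈ 20.211103, π⊥ = 7+4·τ' ≈ 5.788897 ∉ [0.1, 1.3) ⇒ out
candidate 3: (m,n)=(3,11) → π∥ = 3+11·τ ≈ 39.330532, π⊥ = 3+11·τ' ≈ -0.330532 ∉ [0.1, 1.3) ⇒ out

1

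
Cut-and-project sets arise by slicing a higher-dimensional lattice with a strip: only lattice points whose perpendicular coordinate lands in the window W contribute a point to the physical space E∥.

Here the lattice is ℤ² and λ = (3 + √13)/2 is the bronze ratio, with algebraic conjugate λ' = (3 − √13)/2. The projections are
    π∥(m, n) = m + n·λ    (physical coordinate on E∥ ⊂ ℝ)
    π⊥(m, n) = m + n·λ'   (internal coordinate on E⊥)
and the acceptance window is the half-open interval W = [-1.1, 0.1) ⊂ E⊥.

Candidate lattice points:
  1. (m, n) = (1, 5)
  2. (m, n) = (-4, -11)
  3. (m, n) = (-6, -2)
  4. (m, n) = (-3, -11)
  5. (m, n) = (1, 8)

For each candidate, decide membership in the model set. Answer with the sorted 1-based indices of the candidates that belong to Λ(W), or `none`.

Numerically λ ≈ 3.3028 and λ' = −1/λ ≈ -0.3028.
#1 (1,5): internal coord 1 + (5)·λ' = -0.5139; -0.5139 ∈ [-1.1, 0.1) → IN Λ
#2 (-4,-11): internal coord -4 + (-11)·λ' = -0.6695; -0.6695 ∈ [-1.1, 0.1) → IN Λ
#3 (-6,-2): internal coord -6 + (-2)·λ' = -5.3944; -5.3944 ∉ [-1.1, 0.1) → out
#4 (-3,-11): internal coord -3 + (-11)·λ' = +0.3305; +0.3305 ∉ [-1.1, 0.1) → out
#5 (1,8): internal coord 1 + (8)·λ' = -1.4222; -1.4222 ∉ [-1.1, 0.1) → out

1, 2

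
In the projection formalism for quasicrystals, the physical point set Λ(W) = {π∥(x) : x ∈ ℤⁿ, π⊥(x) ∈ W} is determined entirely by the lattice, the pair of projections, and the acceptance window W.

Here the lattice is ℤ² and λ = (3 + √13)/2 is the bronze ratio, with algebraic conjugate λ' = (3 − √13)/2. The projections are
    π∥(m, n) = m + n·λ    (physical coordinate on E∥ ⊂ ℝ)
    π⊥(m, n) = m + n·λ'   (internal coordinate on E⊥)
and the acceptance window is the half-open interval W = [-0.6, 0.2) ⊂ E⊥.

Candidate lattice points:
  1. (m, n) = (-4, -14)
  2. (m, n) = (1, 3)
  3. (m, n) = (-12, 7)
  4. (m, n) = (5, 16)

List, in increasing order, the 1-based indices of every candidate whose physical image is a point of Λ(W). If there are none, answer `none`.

λ' = (3−√13)/2 ≈ -0.3028.
[1] lift (-4,-14): star map gives 0.2389; window check -0.6 ≤ 0.2389 < 0.2 is false → out
[2] lift (1,3): star map gives 0.0917; window check -0.6 ≤ 0.0917 < 0.2 is true → IN Λ
[3] lift (-12,7): star map gives -14.1194; window check -0.6 ≤ -14.1194 < 0.2 is false → out
[4] lift (5,16): star map gives 0.1556; window check -0.6 ≤ 0.1556 < 0.2 is true → IN Λ

2, 4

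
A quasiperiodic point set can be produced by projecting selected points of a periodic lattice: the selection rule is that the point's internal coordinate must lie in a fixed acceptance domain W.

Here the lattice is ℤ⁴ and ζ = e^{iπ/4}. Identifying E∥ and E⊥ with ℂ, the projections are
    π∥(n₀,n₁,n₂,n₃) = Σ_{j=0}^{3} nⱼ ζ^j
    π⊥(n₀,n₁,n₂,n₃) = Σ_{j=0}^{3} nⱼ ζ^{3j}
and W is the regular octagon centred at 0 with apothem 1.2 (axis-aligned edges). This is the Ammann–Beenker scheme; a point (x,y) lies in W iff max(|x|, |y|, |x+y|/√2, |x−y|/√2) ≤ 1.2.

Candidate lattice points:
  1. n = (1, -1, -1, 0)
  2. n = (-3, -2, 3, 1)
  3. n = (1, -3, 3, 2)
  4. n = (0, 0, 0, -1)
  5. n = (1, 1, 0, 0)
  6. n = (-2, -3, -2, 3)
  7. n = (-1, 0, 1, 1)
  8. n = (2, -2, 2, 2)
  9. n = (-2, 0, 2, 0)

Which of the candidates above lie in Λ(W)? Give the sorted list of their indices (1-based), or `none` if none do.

4, 5, 7

π⊥(n) = n₀ + n₁ζ³ + n₂ζ⁶ + n₃ζ⁹ where ζ = e^{iπ/4}.
candidate 1: n = (1, -1, -1, 0) → π⊥ ≈ (+1.707107, +0.292893); max(|x|,|y|,|x±y|/√2) = 1.707107 > 1.2 ⇒ ∉ W
candidate 2: n = (-3, -2, 3, 1) → π⊥ ≈ (-0.878680, -3.707107); max(|x|,|y|,|x±y|/√2) = 3.707107 > 1.2 ⇒ ∉ W
candidate 3: n = (1, -3, 3, 2) → π⊥ ≈ (+4.535534, -3.707107); max(|x|,|y|,|x±y|/√2) = 5.828427 > 1.2 ⇒ ∉ W
candidate 4: n = (0, 0, 0, -1) → π⊥ ≈ (-0.707107, -0.707107); max(|x|,|y|,|x±y|/√2) = 1.000000 ≤ 1.2 ⇒ ∈ W
candidate 5: n = (1, 1, 0, 0) → π⊥ ≈ (+0.292893, +0.707107); max(|x|,|y|,|x±y|/√2) = 0.707107 ≤ 1.2 ⇒ ∈ W
candidate 6: n = (-2, -3, -2, 3) → π⊥ ≈ (+2.242641, +2.000000); max(|x|,|y|,|x±y|/√2) = 3.000000 > 1.2 ⇒ ∉ W
candidate 7: n = (-1, 0, 1, 1) → π⊥ ≈ (-0.292893, -0.292893); max(|x|,|y|,|x±y|/√2) = 0.414214 ≤ 1.2 ⇒ ∈ W
candidate 8: n = (2, -2, 2, 2) → π⊥ ≈ (+4.828427, -2.000000); max(|x|,|y|,|x±y|/√2) = 4.828427 > 1.2 ⇒ ∉ W
candidate 9: n = (-2, 0, 2, 0) → π⊥ ≈ (-2.000000, -2.000000); max(|x|,|y|,|x±y|/√2) = 2.828427 > 1.2 ⇒ ∉ W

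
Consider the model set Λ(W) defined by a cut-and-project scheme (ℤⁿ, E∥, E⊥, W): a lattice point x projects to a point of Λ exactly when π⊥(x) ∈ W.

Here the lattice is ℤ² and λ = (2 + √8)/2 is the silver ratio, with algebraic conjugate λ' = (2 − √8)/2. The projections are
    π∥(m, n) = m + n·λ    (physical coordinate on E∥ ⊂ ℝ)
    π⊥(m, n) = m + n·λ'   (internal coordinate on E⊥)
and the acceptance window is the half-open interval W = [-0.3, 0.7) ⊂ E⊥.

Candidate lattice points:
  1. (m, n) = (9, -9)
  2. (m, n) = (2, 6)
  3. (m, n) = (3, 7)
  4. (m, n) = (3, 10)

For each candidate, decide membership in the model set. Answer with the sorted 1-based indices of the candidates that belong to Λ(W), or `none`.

3

Compute λ' = (2−√8)/2 = -0.414214, so π⊥(m,n) = m -0.414214·n.
#1 (9,-9): internal coord 9 + (-9)·λ' = +12.727922; +12.727922 ∉ [-0.3, 0.7) → out
#2 (2,6): internal coord 2 + (6)·λ' = -0.485281; -0.485281 ∉ [-0.3, 0.7) → out
#3 (3,7): internal coord 3 + (7)·λ' = +0.100505; +0.100505 ∈ [-0.3, 0.7) → IN Λ
#4 (3,10): internal coord 3 + (10)·λ' = -1.142136; -1.142136 ∉ [-0.3, 0.7) → out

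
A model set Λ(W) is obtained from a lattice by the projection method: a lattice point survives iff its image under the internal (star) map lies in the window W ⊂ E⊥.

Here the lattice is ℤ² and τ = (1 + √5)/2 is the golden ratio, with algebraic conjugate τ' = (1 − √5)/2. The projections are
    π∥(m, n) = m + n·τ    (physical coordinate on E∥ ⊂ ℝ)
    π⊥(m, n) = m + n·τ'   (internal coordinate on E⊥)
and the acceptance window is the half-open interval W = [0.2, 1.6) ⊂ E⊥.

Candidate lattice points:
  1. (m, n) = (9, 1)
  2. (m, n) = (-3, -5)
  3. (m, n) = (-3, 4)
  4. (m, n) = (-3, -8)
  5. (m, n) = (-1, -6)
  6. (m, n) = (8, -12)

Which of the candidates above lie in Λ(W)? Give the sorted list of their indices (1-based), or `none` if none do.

none

Numerically τ ≈ 1.61803 and τ' = −1/τ ≈ -0.61803.
candidate 1: (m,n)=(9,1) → π∥ = 9+1·τ ≈ 10.61803, π⊥ = 9+1·τ' ≈ 8.38197 ∉ [0.2, 1.6) ⇒ out
candidate 2: (m,n)=(-3,-5) → π∥ = -3-5·τ ≈ -11.09017, π⊥ = -3-5·τ' ≈ 0.09017 ∉ [0.2, 1.6) ⇒ out
candidate 3: (m,n)=(-3,4) → π∥ = -3+4·τ ≈ 3.47214, π⊥ = -3+4·τ' ≈ -5.47214 ∉ [0.2, 1.6) ⇒ out
candidate 4: (m,n)=(-3,-8) → π∥ = -3-8·τ ≈ -15.94427, π⊥ = -3-8·τ' ≈ 1.94427 ∉ [0.2, 1.6) ⇒ out
candidate 5: (m,n)=(-1,-6) → π∥ = -1-6·τ ≈ -10.70820, π⊥ = -1-6·τ' ≈ 2.70820 ∉ [0.2, 1.6) ⇒ out
candidate 6: (m,n)=(8,-12) → π∥ = 8-12·τ ≈ -11.41641, π⊥ = 8-12·τ' ≈ 15.41641 ∉ [0.2, 1.6) ⇒ out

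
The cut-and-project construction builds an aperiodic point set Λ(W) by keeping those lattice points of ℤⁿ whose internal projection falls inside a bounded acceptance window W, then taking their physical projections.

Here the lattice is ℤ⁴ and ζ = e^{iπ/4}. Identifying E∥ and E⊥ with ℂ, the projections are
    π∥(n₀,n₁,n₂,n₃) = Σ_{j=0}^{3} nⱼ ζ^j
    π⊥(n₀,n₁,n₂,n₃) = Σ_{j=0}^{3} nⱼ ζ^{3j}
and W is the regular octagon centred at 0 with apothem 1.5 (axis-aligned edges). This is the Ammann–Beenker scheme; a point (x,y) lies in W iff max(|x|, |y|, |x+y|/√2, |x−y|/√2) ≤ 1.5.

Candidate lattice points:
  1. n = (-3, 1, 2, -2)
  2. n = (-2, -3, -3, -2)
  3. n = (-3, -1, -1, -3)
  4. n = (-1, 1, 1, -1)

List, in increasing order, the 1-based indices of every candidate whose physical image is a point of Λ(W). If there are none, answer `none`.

2

π⊥(n) = n₀ + n₁ζ³ + n₂ζ⁶ + n₃ζ⁹ where ζ = e^{iπ/4}.
#1 (-3, 1, 2, -2): internal (-5.12132, -2.70711); octagon support 5.53553 vs apothem 1.5 → ∉ W
#2 (-2, -3, -3, -2): internal (-1.29289, -0.53553); octagon support 1.29289 vs apothem 1.5 → ∈ W
#3 (-3, -1, -1, -3): internal (-4.41421, -1.82843); octagon support 4.41421 vs apothem 1.5 → ∉ W
#4 (-1, 1, 1, -1): internal (-2.41421, -1.00000); octagon support 2.41421 vs apothem 1.5 → ∉ W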